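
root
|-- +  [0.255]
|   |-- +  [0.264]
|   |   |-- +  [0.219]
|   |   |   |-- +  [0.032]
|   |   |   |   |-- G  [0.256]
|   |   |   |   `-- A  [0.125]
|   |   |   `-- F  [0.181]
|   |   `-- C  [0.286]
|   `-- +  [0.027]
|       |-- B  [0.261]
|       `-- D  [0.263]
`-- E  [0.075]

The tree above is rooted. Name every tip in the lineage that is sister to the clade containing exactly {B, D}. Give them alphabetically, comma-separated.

The clade containing exactly {B, D} attaches to the tree at the node subtending ((((G,A),F),C),(B,D)).
The other lineage descending from that same node — the sister group — is (((G,A),F),C); its 4 tips in alphabetical order are the answer.

A, C, F, G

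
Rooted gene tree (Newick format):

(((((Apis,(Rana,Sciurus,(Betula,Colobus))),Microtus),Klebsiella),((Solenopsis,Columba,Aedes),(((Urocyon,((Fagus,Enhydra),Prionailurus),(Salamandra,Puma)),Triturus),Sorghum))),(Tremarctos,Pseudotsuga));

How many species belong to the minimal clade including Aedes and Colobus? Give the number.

The MRCA of Aedes and Colobus is the node subtending ((((Apis,(Rana,Sciurus,(Betula,Colobus))),Microtus),Klebsiella),((Solenopsis,Columba,Aedes),(((Urocyon,((Fagus,Enhydra),Prionailurus),(Salamandra,Puma)),Triturus),Sorghum))).
That clade contains 18 terminal taxa: Aedes, Apis, Betula, Colobus, Columba, Enhydra, Fagus, Klebsiella, Microtus, Prionailurus, Puma, Rana, Salamandra, Sciurus, Solenopsis, Sorghum, Triturus, Urocyon.

18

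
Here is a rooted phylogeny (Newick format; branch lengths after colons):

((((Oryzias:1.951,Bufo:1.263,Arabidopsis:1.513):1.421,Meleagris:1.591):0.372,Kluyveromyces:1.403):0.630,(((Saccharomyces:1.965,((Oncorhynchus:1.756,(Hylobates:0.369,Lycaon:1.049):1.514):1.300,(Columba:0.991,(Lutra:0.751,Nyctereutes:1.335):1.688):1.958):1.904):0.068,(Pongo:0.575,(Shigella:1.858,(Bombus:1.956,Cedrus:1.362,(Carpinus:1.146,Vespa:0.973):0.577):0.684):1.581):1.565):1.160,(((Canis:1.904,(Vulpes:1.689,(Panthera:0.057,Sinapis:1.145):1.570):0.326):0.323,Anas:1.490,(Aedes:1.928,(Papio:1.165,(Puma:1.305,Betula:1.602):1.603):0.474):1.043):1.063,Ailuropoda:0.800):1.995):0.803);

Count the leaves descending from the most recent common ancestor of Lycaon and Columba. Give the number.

The MRCA of Lycaon and Columba is the node subtending ((Oncorhynchus,(Hylobates,Lycaon)),(Columba,(Lutra,Nyctereutes))).
That clade contains 6 terminal taxa: Columba, Hylobates, Lutra, Lycaon, Nyctereutes, Oncorhynchus.

6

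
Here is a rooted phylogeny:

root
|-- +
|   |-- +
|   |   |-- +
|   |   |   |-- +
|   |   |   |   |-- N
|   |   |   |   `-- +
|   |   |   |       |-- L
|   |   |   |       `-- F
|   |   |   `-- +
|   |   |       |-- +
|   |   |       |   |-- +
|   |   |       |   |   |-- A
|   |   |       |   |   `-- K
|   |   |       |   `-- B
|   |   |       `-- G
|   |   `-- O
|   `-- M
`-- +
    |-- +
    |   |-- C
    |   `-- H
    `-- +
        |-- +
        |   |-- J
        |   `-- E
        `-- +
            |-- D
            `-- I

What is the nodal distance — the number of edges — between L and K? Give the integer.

The MRCA of L and K is the node subtending ((N,(L,F)),(((A,K),B),G)).
From L up to that node: 3 branches. From K up to the same node: 4 branches. Total: 3 + 4 = 7.

7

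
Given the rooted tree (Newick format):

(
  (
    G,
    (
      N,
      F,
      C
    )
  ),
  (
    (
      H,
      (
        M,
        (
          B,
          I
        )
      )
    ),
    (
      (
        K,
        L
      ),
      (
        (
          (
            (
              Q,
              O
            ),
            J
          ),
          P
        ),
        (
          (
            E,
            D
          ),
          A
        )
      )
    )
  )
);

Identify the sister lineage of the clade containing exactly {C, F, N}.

G

The clade containing exactly {C, F, N} attaches to the tree at the node subtending (G,(N,F,C)).
The other lineage descending from that same node — the sister group — is the single tip G.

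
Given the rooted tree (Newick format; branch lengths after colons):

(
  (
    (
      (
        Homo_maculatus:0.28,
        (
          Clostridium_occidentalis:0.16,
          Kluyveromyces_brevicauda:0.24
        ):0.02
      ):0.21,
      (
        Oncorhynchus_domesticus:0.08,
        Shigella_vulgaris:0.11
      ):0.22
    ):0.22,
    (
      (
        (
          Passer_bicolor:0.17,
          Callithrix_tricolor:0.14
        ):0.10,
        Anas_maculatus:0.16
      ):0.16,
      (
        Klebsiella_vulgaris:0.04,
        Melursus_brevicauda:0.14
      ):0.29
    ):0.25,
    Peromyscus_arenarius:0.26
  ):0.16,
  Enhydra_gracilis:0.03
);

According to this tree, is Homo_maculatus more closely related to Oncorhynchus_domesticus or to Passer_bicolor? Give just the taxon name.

Oncorhynchus_domesticus

The MRCA of Homo_maculatus and Oncorhynchus_domesticus subtends ((Homo_maculatus,(Clostridium_occidentalis,Kluyveromyces_brevicauda)),(Oncorhynchus_domesticus,Shigella_vulgaris)) (5 taxa).
The MRCA of Homo_maculatus and Passer_bicolor subtends (((Homo_maculatus,(Clostridium_occidentalis,Kluyveromyces_brevicauda)),(Oncorhynchus_domesticus,Shigella_vulgaris)),(((Passer_bicolor,Callithrix_tricolor),Anas_maculatus),(Klebsiella_vulgaris,Melursus_brevicauda)),Peromyscus_arenarius) (11 taxa).
The first is nested inside the second, so Homo_maculatus shares a more recent common ancestor with Oncorhynchus_domesticus.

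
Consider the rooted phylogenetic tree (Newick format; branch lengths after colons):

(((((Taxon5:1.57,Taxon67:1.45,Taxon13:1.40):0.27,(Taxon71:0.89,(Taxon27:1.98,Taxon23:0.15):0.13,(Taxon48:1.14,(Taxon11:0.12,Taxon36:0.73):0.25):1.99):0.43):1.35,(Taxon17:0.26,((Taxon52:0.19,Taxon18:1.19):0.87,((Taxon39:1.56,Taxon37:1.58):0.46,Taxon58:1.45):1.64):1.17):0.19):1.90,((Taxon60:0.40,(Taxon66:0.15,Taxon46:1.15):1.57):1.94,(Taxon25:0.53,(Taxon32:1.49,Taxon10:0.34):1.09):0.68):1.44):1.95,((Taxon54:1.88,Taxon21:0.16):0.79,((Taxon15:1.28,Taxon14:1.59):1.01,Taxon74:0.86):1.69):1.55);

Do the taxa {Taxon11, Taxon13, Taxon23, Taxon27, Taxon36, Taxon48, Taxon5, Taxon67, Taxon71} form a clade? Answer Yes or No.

The most recent common ancestor of these taxa subtends ((Taxon5,Taxon67,Taxon13),(Taxon71,(Taxon27,Taxon23),(Taxon48,(Taxon11,Taxon36)))).
That clade has exactly 9 tips — every listed taxon and nothing else — so the group is monophyletic.

Yes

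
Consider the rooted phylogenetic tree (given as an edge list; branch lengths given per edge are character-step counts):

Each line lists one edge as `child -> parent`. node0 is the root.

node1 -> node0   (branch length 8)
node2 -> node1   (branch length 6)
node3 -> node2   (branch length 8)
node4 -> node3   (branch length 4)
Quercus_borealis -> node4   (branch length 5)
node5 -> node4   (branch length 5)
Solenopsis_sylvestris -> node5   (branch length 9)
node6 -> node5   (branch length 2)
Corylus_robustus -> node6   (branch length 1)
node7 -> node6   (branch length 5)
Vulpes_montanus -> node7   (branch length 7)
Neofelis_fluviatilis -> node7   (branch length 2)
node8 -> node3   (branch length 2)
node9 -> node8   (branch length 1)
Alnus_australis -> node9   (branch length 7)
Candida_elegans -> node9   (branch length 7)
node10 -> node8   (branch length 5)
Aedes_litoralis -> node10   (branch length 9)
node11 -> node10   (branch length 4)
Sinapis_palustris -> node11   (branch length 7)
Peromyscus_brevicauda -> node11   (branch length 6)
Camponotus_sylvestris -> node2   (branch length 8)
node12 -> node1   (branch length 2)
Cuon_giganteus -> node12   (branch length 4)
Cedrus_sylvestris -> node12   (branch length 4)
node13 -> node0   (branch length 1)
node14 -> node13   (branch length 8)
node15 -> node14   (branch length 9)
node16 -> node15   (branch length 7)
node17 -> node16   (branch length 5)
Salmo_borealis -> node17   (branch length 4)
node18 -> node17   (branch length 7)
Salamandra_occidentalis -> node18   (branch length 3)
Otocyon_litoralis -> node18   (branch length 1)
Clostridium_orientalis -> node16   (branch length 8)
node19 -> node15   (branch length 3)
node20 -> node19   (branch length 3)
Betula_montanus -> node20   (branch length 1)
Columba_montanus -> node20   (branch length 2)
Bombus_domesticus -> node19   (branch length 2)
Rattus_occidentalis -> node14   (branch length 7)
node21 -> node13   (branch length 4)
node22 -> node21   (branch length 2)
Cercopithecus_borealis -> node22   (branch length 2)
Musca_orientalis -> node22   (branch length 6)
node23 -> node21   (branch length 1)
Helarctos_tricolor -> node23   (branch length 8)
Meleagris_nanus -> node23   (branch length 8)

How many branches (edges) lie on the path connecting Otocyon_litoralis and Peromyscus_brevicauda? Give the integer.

14

The MRCA of Otocyon_litoralis and Peromyscus_brevicauda is the root of the tree.
From Otocyon_litoralis up to that node: 7 branches. From Peromyscus_brevicauda up to the same node: 7 branches. Total: 7 + 7 = 14.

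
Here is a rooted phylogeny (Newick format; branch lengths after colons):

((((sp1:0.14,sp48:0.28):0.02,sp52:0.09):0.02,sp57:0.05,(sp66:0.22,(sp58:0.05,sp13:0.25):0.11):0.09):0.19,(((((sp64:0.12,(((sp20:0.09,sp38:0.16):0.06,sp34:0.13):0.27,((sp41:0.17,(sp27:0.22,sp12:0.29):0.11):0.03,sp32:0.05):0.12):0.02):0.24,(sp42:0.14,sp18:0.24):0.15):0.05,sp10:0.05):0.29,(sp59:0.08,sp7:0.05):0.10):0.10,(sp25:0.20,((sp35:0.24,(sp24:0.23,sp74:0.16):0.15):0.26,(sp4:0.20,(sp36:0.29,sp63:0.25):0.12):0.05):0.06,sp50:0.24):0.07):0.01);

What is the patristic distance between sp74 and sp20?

The path runs sp74 → … → MRCA → … → sp20; the MRCA is the node subtending (((((sp64,(((sp20,sp38),sp34),((sp41,(sp27,sp12)),sp32))),(sp42,sp18)),sp10),(sp59,sp7)),(sp25,((sp35,(sp24,sp74)),(sp4,(sp36,sp63))),sp50)).
Branch lengths along that path: 0.16 + 0.15 + 0.26 + 0.06 + 0.07 + 0.10 + 0.29 + 0.05 + 0.24 + 0.02 + 0.27 + 0.06 + 0.09 = 1.82.

1.82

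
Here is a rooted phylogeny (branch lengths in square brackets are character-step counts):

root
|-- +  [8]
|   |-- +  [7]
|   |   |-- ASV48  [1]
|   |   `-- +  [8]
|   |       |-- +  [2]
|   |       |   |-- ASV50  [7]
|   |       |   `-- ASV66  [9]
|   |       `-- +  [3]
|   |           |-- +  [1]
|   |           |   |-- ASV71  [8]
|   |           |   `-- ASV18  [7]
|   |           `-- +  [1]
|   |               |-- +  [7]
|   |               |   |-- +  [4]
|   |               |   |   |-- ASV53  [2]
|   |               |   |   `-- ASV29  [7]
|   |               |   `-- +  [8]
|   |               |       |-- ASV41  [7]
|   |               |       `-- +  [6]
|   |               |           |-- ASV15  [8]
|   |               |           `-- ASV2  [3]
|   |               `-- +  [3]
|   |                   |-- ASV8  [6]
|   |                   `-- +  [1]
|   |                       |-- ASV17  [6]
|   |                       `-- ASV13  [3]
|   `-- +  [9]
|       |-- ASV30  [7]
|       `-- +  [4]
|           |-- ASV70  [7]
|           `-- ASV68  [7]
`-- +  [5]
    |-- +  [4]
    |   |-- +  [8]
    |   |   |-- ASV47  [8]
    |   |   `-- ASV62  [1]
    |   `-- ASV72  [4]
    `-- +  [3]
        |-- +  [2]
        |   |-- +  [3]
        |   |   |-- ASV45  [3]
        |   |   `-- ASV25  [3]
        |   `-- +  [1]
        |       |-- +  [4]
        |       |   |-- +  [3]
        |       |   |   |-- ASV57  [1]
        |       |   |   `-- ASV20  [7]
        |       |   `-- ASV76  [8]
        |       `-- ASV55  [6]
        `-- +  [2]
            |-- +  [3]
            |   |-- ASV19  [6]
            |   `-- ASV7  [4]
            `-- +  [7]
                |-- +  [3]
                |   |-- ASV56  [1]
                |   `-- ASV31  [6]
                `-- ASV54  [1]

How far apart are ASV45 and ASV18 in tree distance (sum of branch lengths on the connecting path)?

The path runs ASV45 → … → MRCA → … → ASV18; the MRCA is the root of the tree.
Branch lengths along that path: 3 + 3 + 2 + 3 + 5 + 8 + 7 + 8 + 3 + 1 + 7 = 50.

50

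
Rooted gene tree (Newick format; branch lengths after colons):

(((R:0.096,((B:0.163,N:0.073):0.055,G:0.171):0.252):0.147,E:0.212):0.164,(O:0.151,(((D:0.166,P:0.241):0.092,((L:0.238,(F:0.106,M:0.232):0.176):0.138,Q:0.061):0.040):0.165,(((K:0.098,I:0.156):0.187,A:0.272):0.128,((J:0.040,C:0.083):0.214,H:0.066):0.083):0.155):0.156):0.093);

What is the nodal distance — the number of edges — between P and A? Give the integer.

The MRCA of P and A is the node subtending (((D,P),((L,(F,M)),Q)),(((K,I),A),((J,C),H))).
From P up to that node: 3 branches. From A up to the same node: 3 branches. Total: 3 + 3 = 6.

6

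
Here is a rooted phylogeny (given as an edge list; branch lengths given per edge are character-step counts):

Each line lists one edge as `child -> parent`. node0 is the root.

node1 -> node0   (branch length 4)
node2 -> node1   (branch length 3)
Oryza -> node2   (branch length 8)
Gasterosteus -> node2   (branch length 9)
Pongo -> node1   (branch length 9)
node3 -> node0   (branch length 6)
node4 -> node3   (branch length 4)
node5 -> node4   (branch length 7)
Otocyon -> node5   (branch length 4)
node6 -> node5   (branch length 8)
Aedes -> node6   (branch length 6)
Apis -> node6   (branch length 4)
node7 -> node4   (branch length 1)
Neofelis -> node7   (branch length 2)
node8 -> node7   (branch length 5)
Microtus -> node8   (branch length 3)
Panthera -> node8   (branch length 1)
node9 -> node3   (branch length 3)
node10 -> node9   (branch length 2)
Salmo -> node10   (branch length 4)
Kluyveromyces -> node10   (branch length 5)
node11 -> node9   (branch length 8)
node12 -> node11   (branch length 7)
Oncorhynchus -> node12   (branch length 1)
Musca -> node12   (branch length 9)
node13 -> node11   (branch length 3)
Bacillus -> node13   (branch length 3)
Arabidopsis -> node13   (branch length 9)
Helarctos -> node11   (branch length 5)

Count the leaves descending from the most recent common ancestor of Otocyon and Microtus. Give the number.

6

The MRCA of Otocyon and Microtus is the node subtending ((Otocyon,(Aedes,Apis)),(Neofelis,(Microtus,Panthera))).
That clade contains 6 terminal taxa: Aedes, Apis, Microtus, Neofelis, Otocyon, Panthera.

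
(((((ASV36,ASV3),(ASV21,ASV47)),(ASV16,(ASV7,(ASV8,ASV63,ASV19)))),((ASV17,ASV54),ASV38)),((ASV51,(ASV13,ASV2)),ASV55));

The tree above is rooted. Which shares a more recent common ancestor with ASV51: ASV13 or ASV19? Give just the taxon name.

The MRCA of ASV51 and ASV13 subtends (ASV51,(ASV13,ASV2)) (3 taxa).
The MRCA of ASV51 and ASV19 is the root, subtending the entire tree (16 taxa).
The first is nested inside the second, so ASV51 shares a more recent common ancestor with ASV13.

ASV13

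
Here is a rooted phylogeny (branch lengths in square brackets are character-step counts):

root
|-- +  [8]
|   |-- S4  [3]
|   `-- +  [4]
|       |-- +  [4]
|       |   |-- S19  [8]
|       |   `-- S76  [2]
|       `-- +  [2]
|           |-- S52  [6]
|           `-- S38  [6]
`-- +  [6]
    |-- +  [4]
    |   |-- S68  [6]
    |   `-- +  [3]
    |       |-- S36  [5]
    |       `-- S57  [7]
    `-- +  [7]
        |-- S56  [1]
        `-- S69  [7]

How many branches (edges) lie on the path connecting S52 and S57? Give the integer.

8

The MRCA of S52 and S57 is the root of the tree.
From S52 up to that node: 4 branches. From S57 up to the same node: 4 branches. Total: 4 + 4 = 8.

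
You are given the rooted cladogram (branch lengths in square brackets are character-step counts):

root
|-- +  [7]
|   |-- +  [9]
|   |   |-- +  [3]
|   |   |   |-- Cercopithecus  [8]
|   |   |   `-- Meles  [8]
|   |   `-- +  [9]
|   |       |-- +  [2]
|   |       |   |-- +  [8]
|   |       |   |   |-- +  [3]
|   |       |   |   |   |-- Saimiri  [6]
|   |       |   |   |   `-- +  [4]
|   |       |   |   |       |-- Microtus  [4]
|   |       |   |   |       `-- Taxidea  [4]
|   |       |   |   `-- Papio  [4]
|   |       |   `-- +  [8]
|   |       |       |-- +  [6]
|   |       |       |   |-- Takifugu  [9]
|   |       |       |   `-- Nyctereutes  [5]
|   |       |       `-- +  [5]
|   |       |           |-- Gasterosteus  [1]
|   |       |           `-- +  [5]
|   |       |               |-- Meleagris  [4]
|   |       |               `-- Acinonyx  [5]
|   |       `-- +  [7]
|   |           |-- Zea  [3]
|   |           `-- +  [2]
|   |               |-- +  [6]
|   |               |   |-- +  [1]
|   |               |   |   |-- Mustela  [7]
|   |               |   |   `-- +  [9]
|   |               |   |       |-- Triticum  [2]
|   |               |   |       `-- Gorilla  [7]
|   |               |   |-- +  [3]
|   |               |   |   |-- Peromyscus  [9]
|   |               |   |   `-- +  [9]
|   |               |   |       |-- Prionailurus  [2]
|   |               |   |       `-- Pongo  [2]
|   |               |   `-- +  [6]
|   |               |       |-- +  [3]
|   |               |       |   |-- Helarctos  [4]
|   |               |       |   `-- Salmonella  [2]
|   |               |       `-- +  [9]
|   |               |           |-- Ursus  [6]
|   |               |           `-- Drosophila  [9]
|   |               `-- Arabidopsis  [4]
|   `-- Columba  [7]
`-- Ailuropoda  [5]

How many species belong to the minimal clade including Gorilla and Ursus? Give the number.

10

The MRCA of Gorilla and Ursus is the node subtending ((Mustela,(Triticum,Gorilla)),(Peromyscus,(Prionailurus,Pongo)),((Helarctos,Salmonella),(Ursus,Drosophila))).
That clade contains 10 terminal taxa: Drosophila, Gorilla, Helarctos, Mustela, Peromyscus, Pongo, Prionailurus, Salmonella, Triticum, Ursus.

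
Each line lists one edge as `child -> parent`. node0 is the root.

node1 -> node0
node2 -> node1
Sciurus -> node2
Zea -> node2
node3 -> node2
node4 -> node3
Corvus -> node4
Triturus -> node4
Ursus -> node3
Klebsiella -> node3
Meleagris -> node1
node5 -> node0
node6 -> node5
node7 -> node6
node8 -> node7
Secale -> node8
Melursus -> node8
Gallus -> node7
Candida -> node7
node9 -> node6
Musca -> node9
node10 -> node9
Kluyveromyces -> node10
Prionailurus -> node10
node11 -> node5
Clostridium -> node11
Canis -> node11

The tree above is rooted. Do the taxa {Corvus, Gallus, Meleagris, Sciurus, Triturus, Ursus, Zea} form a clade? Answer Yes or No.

The MRCA of the listed taxa is the root, so the smallest clade containing them is the whole tree.
That clade also contains Candida, Canis, Clostridium, Klebsiella, Kluyveromyces, Melursus, Musca, Prionailurus, Secale, which are not in the proposed group, so the group is not monophyletic.

No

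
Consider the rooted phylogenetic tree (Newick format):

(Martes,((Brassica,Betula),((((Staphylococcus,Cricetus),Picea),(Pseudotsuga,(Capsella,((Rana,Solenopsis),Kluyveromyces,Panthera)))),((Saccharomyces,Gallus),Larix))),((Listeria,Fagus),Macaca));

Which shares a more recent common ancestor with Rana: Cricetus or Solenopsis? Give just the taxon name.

Solenopsis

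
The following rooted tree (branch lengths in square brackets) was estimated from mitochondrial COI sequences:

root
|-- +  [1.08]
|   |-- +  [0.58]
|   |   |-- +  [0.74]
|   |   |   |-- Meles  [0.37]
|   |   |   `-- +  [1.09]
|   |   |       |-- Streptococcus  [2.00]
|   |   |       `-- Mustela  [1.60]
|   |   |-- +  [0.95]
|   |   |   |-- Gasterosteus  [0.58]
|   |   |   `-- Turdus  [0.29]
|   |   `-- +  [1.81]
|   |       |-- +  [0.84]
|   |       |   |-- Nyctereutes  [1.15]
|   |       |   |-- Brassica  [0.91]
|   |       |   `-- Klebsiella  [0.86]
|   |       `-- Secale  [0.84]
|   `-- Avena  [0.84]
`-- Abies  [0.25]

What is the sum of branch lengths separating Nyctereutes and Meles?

4.91

The path runs Nyctereutes → … → MRCA → … → Meles; the MRCA is the node subtending ((Meles,(Streptococcus,Mustela)),(Gasterosteus,Turdus),((Nyctereutes,Brassica,Klebsiella),Secale)).
Branch lengths along that path: 1.15 + 0.84 + 1.81 + 0.74 + 0.37 = 4.91.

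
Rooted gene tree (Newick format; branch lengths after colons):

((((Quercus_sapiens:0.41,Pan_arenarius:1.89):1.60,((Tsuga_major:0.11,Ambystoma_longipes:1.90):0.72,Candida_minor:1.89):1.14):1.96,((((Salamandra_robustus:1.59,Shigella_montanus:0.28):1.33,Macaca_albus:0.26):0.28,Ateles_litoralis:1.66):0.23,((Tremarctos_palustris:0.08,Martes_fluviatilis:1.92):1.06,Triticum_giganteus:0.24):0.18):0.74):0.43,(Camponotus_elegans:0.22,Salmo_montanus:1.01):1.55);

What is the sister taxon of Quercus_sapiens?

Quercus_sapiens attaches to the tree at the node subtending (Quercus_sapiens,Pan_arenarius).
The other lineage descending from that same node — the sister group — is the single tip Pan_arenarius.

Pan_arenarius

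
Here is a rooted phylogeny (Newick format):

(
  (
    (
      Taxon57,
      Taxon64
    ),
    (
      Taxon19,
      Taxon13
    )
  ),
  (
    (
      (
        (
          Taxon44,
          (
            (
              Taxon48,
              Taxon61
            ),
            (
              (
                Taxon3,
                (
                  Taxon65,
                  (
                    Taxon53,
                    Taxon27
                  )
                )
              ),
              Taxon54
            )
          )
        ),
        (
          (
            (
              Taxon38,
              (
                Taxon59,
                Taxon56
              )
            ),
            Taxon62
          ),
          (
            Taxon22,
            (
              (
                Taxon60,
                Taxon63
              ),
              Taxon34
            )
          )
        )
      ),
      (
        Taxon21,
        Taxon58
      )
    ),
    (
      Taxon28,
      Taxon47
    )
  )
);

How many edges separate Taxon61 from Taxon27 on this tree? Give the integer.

The MRCA of Taxon61 and Taxon27 is the node subtending ((Taxon48,Taxon61),((Taxon3,(Taxon65,(Taxon53,Taxon27))),Taxon54)).
From Taxon61 up to that node: 2 branches. From Taxon27 up to the same node: 5 branches. Total: 2 + 5 = 7.

7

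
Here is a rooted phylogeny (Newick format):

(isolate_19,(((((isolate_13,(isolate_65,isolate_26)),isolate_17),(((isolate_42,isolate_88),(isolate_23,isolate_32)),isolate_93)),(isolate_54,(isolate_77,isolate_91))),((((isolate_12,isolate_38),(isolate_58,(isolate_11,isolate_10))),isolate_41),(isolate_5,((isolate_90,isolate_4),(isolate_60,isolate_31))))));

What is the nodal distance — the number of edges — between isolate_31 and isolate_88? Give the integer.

The MRCA of isolate_31 and isolate_88 is the node subtending (((((isolate_13,(isolate_65,isolate_26)),isolate_17),(((isolate_42,isolate_88),(isolate_23,isolate_32)),isolate_93)),(isolate_54,(isolate_77,isolate_91))),((((isolate_12,isolate_38),(isolate_58,(isolate_11,isolate_10))),isolate_41),(isolate_5,((isolate_90,isolate_4),(isolate_60,isolate_31))))).
From isolate_31 up to that node: 5 branches. From isolate_88 up to the same node: 6 branches. Total: 5 + 6 = 11.

11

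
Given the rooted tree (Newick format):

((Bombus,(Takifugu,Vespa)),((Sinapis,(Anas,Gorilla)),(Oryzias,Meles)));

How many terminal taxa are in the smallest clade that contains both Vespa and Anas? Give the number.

8

The MRCA of Vespa and Anas is the root, so the clade is the entire tree.
That clade contains 8 terminal taxa: Anas, Bombus, Gorilla, Meles, Oryzias, Sinapis, Takifugu, Vespa.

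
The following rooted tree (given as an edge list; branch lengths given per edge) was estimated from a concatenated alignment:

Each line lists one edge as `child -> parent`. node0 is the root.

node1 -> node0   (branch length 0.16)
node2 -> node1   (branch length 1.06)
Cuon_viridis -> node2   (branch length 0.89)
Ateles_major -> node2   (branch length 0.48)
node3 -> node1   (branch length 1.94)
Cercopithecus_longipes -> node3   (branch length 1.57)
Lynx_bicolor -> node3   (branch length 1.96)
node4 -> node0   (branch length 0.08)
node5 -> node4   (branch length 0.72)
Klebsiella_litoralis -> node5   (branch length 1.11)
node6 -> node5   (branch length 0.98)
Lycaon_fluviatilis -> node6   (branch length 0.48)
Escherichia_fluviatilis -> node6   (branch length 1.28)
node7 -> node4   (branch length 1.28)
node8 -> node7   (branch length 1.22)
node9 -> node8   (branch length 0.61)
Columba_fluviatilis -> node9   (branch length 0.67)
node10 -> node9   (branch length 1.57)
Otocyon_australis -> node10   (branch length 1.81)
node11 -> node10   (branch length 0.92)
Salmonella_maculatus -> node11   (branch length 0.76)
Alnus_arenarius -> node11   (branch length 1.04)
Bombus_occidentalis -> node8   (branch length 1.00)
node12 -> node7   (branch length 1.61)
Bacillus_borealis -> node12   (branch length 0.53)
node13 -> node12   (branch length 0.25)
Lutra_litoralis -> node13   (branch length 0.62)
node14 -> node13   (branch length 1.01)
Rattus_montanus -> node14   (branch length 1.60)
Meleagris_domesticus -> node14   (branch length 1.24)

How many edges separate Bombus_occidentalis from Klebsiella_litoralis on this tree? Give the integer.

5

The MRCA of Bombus_occidentalis and Klebsiella_litoralis is the node subtending ((Klebsiella_litoralis,(Lycaon_fluviatilis,Escherichia_fluviatilis)),(((Columba_fluviatilis,(Otocyon_australis,(Salmonella_maculatus,Alnus_arenarius))),Bombus_occidentalis),(Bacillus_borealis,(Lutra_litoralis,(Rattus_montanus,Meleagris_domesticus))))).
From Bombus_occidentalis up to that node: 3 branches. From Klebsiella_litoralis up to the same node: 2 branches. Total: 3 + 2 = 5.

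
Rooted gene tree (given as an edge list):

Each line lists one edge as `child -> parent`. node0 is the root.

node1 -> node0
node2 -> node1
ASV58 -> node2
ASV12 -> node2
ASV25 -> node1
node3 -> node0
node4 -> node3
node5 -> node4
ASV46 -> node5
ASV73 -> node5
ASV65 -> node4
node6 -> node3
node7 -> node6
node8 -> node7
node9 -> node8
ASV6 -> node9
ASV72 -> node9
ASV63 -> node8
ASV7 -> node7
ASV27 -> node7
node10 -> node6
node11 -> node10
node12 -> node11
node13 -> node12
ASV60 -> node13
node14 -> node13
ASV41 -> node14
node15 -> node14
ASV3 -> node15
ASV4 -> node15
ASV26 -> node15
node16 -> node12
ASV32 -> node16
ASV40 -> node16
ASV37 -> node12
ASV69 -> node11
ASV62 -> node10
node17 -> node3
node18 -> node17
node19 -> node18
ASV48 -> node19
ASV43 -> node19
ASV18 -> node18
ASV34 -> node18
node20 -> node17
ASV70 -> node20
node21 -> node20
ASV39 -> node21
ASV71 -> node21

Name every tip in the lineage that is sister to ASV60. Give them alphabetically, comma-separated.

ASV60 attaches to the tree at the node subtending (ASV60,(ASV41,(ASV3,ASV4,ASV26))).
The other lineage descending from that same node — the sister group — is (ASV41,(ASV3,ASV4,ASV26)); its 4 tips in alphabetical order are the answer.

ASV26, ASV3, ASV4, ASV41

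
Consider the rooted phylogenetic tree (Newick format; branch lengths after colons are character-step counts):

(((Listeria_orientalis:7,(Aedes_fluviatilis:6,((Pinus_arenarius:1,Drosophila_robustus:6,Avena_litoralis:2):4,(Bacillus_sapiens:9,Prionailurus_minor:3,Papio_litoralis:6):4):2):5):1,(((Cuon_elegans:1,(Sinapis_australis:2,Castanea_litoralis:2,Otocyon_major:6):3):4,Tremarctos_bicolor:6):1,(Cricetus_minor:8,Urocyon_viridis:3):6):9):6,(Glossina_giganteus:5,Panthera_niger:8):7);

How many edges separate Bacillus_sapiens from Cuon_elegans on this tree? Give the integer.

9

The MRCA of Bacillus_sapiens and Cuon_elegans is the node subtending ((Listeria_orientalis,(Aedes_fluviatilis,((Pinus_arenarius,Drosophila_robustus,Avena_litoralis),(Bacillus_sapiens,Prionailurus_minor,Papio_litoralis)))),(((Cuon_elegans,(Sinapis_australis,Castanea_litoralis,Otocyon_major)),Tremarctos_bicolor),(Cricetus_minor,Urocyon_viridis))).
From Bacillus_sapiens up to that node: 5 branches. From Cuon_elegans up to the same node: 4 branches. Total: 5 + 4 = 9.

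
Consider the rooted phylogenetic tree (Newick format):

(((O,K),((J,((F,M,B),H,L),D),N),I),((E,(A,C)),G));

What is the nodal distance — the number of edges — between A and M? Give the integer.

The MRCA of A and M is the root of the tree.
From A up to that node: 4 branches. From M up to the same node: 6 branches. Total: 4 + 6 = 10.

10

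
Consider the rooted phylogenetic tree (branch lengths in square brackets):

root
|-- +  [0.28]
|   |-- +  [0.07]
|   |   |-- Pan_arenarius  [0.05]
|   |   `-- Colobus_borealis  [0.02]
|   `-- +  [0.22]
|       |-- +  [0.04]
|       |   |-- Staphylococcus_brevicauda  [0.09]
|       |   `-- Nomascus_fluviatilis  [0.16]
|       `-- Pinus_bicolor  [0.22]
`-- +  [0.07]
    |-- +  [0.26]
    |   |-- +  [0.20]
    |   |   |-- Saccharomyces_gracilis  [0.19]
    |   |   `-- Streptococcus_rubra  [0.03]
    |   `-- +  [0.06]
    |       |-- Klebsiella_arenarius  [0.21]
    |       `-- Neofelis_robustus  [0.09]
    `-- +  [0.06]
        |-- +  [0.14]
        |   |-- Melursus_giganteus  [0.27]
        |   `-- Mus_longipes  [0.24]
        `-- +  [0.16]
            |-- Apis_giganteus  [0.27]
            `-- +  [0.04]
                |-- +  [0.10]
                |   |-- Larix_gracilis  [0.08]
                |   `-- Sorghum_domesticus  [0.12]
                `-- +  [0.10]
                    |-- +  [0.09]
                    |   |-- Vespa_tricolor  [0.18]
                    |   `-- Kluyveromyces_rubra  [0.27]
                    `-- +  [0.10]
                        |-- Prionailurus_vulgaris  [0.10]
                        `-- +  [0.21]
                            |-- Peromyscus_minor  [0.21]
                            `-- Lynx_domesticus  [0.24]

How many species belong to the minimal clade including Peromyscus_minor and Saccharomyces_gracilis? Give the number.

14

The MRCA of Peromyscus_minor and Saccharomyces_gracilis is the node subtending (((Saccharomyces_gracilis,Streptococcus_rubra),(Klebsiella_arenarius,Neofelis_robustus)),((Melursus_giganteus,Mus_longipes),(Apis_giganteus,((Larix_gracilis,Sorghum_domesticus),((Vespa_tricolor,Kluyveromyces_rubra),(Prionailurus_vulgaris,(Peromyscus_minor,Lynx_domesticus))))))).
That clade contains 14 terminal taxa: Apis_giganteus, Klebsiella_arenarius, Kluyveromyces_rubra, Larix_gracilis, Lynx_domesticus, Melursus_giganteus, Mus_longipes, Neofelis_robustus, Peromyscus_minor, Prionailurus_vulgaris, Saccharomyces_gracilis, Sorghum_domesticus, Streptococcus_rubra, Vespa_tricolor.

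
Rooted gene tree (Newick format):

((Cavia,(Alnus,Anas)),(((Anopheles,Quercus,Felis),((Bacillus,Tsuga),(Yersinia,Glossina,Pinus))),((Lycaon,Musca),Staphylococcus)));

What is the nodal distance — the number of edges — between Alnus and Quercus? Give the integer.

The MRCA of Alnus and Quercus is the root of the tree.
From Alnus up to that node: 3 branches. From Quercus up to the same node: 4 branches. Total: 3 + 4 = 7.

7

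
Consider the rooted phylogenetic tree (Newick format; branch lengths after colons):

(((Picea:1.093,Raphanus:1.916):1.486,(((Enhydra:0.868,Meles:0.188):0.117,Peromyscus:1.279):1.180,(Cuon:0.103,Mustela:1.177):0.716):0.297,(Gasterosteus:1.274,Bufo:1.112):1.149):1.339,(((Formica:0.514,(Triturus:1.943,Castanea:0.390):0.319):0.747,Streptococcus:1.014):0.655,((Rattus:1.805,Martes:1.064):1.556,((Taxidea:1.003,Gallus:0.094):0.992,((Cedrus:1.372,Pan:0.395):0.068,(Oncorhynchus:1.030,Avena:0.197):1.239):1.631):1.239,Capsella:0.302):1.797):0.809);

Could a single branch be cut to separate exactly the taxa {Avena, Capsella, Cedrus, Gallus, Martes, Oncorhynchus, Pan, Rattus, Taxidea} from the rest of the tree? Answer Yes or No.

Yes

The most recent common ancestor of these taxa subtends ((Rattus,Martes),((Taxidea,Gallus),((Cedrus,Pan),(Oncorhynchus,Avena))),Capsella).
That clade has exactly 9 tips — every listed taxon and nothing else — so the group is monophyletic.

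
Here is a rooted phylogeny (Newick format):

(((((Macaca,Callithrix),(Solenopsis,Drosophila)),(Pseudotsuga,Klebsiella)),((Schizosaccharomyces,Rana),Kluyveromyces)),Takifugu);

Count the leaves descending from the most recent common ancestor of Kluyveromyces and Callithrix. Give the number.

The MRCA of Kluyveromyces and Callithrix is the node subtending ((((Macaca,Callithrix),(Solenopsis,Drosophila)),(Pseudotsuga,Klebsiella)),((Schizosaccharomyces,Rana),Kluyveromyces)).
That clade contains 9 terminal taxa: Callithrix, Drosophila, Klebsiella, Kluyveromyces, Macaca, Pseudotsuga, Rana, Schizosaccharomyces, Solenopsis.

9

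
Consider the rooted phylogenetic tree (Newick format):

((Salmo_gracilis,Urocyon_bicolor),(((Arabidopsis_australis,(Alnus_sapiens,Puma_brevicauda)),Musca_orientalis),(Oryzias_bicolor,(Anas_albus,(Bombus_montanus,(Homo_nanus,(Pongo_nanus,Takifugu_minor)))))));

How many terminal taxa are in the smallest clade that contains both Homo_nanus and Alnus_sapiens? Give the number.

10

The MRCA of Homo_nanus and Alnus_sapiens is the node subtending (((Arabidopsis_australis,(Alnus_sapiens,Puma_brevicauda)),Musca_orientalis),(Oryzias_bicolor,(Anas_albus,(Bombus_montanus,(Homo_nanus,(Pongo_nanus,Takifugu_minor)))))).
That clade contains 10 terminal taxa: Alnus_sapiens, Anas_albus, Arabidopsis_australis, Bombus_montanus, Homo_nanus, Musca_orientalis, Oryzias_bicolor, Pongo_nanus, Puma_brevicauda, Takifugu_minor.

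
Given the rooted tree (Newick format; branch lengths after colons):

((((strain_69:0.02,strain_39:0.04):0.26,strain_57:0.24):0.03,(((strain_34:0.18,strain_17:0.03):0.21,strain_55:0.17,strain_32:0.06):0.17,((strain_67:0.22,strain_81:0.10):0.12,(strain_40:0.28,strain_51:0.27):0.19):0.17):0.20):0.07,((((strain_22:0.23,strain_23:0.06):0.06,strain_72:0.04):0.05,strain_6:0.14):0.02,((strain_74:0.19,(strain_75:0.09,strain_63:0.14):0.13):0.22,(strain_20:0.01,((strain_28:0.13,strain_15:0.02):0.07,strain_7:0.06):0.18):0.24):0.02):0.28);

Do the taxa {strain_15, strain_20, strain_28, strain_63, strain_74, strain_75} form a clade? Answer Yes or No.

No

The MRCA of the listed taxa subtends ((strain_74,(strain_75,strain_63)),(strain_20,((strain_28,strain_15),strain_7))).
That clade also contains strain_7, which is not in the proposed group, so the group is not monophyletic.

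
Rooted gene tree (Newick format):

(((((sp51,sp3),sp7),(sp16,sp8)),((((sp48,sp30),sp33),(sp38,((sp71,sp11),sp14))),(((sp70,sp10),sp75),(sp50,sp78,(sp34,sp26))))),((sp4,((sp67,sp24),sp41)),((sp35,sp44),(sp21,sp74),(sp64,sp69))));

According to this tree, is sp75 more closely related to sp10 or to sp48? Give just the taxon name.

sp10

The MRCA of sp75 and sp10 subtends ((sp70,sp10),sp75) (3 taxa).
The MRCA of sp75 and sp48 subtends ((((sp48,sp30),sp33),(sp38,((sp71,sp11),sp14))),(((sp70,sp10),sp75),(sp50,sp78,(sp34,sp26)))) (14 taxa).
The first is nested inside the second, so sp75 shares a more recent common ancestor with sp10.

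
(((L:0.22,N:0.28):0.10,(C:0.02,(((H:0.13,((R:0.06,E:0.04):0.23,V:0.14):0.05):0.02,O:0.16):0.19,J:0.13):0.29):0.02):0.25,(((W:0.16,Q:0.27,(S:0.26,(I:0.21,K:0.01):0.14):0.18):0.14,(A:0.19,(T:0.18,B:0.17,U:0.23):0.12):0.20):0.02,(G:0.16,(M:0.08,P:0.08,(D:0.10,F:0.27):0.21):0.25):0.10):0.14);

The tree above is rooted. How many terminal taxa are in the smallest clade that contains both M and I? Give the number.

14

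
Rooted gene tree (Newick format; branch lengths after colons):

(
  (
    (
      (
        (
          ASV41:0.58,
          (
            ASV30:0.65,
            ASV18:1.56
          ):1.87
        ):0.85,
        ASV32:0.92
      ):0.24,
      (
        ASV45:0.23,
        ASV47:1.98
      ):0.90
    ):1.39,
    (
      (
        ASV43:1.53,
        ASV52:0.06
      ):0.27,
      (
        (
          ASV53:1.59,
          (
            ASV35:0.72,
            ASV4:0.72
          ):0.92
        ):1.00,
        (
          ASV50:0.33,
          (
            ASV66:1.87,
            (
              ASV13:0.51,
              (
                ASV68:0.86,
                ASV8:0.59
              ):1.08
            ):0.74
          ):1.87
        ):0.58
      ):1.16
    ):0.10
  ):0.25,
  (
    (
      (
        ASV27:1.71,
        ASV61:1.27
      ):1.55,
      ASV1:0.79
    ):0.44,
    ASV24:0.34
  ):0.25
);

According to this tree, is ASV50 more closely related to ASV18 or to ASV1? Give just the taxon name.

The MRCA of ASV50 and ASV18 subtends ((((ASV41,(ASV30,ASV18)),ASV32),(ASV45,ASV47)),((ASV43,ASV52),((ASV53,(ASV35,ASV4)),(ASV50,(ASV66,(ASV13,(ASV68,ASV8))))))) (16 taxa).
The MRCA of ASV50 and ASV1 is the root, subtending the entire tree (20 taxa).
The first is nested inside the second, so ASV50 shares a more recent common ancestor with ASV18.

ASV18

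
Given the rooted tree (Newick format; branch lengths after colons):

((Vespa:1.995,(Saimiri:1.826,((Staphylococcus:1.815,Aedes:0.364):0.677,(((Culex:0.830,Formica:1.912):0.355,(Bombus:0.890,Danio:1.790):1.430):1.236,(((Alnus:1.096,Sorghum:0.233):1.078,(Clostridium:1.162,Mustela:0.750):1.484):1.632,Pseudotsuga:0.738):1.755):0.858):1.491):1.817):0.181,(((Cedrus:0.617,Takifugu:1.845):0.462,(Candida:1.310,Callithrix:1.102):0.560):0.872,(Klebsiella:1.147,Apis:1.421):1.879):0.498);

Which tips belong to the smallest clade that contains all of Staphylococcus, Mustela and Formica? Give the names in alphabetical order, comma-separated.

Tracing Staphylococcus: it sits inside (Staphylococcus,Aedes).
Tracing Mustela: it sits inside (Clostridium,Mustela).
Tracing Formica: it sits inside (Culex,Formica).
The smallest clade enclosing all 3 is ((Staphylococcus,Aedes),(((Culex,Formica),(Bombus,Danio)),(((Alnus,Sorghum),(Clostridium,Mustela)),Pseudotsuga))); the answer is its 11 terminal taxa in alphabetical order.

Aedes, Alnus, Bombus, Clostridium, Culex, Danio, Formica, Mustela, Pseudotsuga, Sorghum, Staphylococcus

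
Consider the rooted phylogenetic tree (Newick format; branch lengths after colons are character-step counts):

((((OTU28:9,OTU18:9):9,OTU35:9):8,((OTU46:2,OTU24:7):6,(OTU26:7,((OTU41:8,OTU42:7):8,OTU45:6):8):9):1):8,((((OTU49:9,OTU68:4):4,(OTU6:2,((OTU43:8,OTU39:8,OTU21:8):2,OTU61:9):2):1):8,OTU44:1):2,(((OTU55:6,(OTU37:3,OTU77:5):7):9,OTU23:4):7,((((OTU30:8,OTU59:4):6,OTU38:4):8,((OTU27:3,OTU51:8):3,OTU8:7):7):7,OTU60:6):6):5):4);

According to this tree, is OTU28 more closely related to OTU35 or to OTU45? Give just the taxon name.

OTU35

The MRCA of OTU28 and OTU35 subtends ((OTU28,OTU18),OTU35) (3 taxa).
The MRCA of OTU28 and OTU45 subtends (((OTU28,OTU18),OTU35),((OTU46,OTU24),(OTU26,((OTU41,OTU42),OTU45)))) (9 taxa).
The first is nested inside the second, so OTU28 shares a more recent common ancestor with OTU35.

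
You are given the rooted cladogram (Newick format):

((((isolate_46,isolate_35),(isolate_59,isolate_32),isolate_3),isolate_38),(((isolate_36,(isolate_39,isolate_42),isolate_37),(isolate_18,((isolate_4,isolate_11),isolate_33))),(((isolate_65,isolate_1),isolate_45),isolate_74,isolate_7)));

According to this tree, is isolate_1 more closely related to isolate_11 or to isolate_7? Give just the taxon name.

The MRCA of isolate_1 and isolate_7 subtends (((isolate_65,isolate_1),isolate_45),isolate_74,isolate_7) (5 taxa).
The MRCA of isolate_1 and isolate_11 subtends (((isolate_36,(isolate_39,isolate_42),isolate_37),(isolate_18,((isolate_4,isolate_11),isolate_33))),(((isolate_65,isolate_1),isolate_45),isolate_74,isolate_7)) (13 taxa).
The first is nested inside the second, so isolate_1 shares a more recent common ancestor with isolate_7.

isolate_7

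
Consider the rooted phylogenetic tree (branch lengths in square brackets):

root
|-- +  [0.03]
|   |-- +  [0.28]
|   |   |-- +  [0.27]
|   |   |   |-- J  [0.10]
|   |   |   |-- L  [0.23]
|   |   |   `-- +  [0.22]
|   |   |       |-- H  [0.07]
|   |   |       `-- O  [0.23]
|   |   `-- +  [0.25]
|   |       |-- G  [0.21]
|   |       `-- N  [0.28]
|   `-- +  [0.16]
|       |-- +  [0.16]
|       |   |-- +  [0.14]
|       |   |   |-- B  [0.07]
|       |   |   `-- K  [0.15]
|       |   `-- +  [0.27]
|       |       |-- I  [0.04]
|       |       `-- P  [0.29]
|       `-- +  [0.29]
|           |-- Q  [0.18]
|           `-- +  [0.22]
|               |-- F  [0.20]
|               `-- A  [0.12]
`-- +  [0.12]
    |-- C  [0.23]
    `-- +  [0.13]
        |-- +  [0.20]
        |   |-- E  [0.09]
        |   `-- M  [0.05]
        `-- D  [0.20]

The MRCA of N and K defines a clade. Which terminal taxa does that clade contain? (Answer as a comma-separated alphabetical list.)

A, B, F, G, H, I, J, K, L, N, O, P, Q

Tracing N: it sits inside (G,N).
Tracing K: it sits inside (B,K).
The smallest clade enclosing both is (((J,L,(H,O)),(G,N)),(((B,K),(I,P)),(Q,(F,A)))); the answer is its 13 terminal taxa in alphabetical order.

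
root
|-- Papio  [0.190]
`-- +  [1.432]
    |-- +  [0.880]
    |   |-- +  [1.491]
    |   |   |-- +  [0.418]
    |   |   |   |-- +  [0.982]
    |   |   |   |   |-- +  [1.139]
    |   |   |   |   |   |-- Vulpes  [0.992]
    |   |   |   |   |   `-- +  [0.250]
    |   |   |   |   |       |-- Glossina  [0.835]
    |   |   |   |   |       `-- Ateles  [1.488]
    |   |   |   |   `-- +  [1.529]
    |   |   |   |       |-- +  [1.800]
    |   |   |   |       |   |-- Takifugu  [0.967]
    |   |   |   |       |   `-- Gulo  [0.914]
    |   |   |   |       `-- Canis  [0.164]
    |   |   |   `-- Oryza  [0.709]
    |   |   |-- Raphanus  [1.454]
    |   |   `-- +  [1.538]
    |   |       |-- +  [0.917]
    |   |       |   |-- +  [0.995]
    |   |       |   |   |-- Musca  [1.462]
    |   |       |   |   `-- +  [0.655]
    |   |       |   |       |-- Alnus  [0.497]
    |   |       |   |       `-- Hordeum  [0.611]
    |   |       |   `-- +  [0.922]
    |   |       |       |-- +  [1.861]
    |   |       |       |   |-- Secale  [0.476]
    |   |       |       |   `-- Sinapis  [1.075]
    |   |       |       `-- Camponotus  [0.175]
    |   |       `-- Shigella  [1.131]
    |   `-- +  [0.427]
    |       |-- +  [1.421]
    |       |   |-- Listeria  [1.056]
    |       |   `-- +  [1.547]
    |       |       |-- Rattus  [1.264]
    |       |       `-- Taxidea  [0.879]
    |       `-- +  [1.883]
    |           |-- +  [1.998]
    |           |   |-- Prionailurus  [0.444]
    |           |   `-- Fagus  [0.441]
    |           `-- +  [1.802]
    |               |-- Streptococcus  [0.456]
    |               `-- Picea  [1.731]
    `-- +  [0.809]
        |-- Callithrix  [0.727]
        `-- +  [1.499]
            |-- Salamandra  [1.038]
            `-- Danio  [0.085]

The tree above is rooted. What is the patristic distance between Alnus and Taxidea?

10.367

The path runs Alnus → … → MRCA → … → Taxidea; the MRCA is the node subtending (((((Vulpes,(Glossina,Ateles)),((Takifugu,Gulo),Canis)),Oryza),Raphanus,(((Musca,(Alnus,Hordeum)),((Secale,Sinapis),Camponotus)),Shigella)),((Listeria,(Rattus,Taxidea)),((Prionailurus,Fagus),(Streptococcus,Picea)))).
Branch lengths along that path: 0.497 + 0.655 + 0.995 + 0.917 + 1.538 + 1.491 + 0.427 + 1.421 + 1.547 + 0.879 = 10.367.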